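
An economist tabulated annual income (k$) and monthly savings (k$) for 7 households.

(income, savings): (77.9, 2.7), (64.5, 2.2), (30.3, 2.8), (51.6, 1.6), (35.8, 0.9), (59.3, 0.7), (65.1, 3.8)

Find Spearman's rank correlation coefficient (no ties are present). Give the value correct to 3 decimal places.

Rank income: 7, 5, 1, 3, 2, 4, 6
Rank savings: 5, 4, 6, 3, 2, 1, 7
d = rank(income) − rank(savings): 2, 1, -5, 0, 0, 3, -1; Σd² = 40
ρ = 1 − 6Σd² / [n(n²−1)] = 1 − 6×40 / (7×48) = 1 − 240/336 ≈ 0.286

0.286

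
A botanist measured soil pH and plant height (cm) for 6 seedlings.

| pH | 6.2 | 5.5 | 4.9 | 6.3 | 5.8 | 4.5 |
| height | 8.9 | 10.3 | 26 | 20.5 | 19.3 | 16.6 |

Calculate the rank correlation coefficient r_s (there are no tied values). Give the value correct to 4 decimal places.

-0.0857

Rank pH: 5, 3, 2, 6, 4, 1
Rank height: 1, 2, 6, 5, 4, 3
d = rank(pH) − rank(height): 4, 1, -4, 1, 0, -2; Σd² = 38
ρ = 1 − 6Σd² / [n(n²−1)] = 1 − 6×38 / (6×35) = 1 − 228/210 ≈ -0.0857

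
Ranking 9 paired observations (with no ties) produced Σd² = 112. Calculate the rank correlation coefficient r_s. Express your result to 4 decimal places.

ρ = 1 − 6Σd² / [n(n²−1)] = 1 − 6×112 / (9×80)
  = 1 − 672/720 = 1 − 0.93333 ≈ 0.0667

0.0667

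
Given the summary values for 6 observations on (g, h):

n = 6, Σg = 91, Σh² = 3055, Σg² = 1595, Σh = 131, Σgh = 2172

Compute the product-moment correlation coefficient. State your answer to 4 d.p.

0.9051

r = (nΣgh − ΣgΣh) / √[(nΣg² − (Σg)²)(nΣh² − (Σh)²)]
Numerator: 6×2172 − 91×131 = 1111
Denominator: √[(9570 − 8281)(18330 − 17161)] = √[1289 × 1169] = 1227.5345
r = 1111 / 1227.5345 ≈ 0.9051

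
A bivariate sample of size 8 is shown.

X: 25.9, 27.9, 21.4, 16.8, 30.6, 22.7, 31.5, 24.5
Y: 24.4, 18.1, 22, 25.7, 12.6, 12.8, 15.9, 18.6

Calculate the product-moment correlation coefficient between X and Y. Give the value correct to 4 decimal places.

-0.6143

n = 8, ΣX = 201.3, ΣY = 150.1, ΣX² = 5233.57, ΣY² = 2988.83, ΣXY = 3672.18
nΣXY − ΣXΣY = 29377.44 − 30215.13 = -837.69
nΣX² − (ΣX)² = 41868.56 − 40521.69 = 1346.87; nΣY² − (ΣY)² = 23910.64 − 22530.01 = 1380.63
r = -837.69 / √(1346.87 × 1380.63) = -837.69 / 1363.6455 ≈ -0.6143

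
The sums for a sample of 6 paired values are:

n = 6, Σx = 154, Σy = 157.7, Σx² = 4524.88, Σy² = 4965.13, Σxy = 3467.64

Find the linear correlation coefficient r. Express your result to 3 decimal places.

-0.847

r = (nΣxy − ΣxΣy) / √[(nΣx² − (Σx)²)(nΣy² − (Σy)²)]
Numerator: 6×3467.64 − 154×157.7 = -3479.96
Denominator: √[(27149.28 − 23716)(29790.78 − 24869.29)] = √[3433.28 × 4921.49] = 4110.5782
r = -3479.96 / 4110.5782 ≈ -0.847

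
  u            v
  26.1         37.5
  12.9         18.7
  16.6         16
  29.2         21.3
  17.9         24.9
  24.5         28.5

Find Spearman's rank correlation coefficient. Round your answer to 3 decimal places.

Rank u: 5, 1, 2, 6, 3, 4
Rank v: 6, 2, 1, 3, 4, 5
d = rank(u) − rank(v): -1, -1, 1, 3, -1, -1; Σd² = 14
ρ = 1 − 6Σd² / [n(n²−1)] = 1 − 6×14 / (6×35) = 1 − 84/210 ≈ 0.600

0.600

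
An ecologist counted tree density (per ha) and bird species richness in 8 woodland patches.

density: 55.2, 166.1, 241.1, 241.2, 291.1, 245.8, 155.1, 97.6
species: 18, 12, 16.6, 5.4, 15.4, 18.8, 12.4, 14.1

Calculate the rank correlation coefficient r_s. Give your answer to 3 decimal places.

0.048

Rank density: 1, 4, 5, 6, 8, 7, 3, 2
Rank species: 7, 2, 6, 1, 5, 8, 3, 4
d = rank(density) − rank(species): -6, 2, -1, 5, 3, -1, 0, -2; Σd² = 80
ρ = 1 − 6Σd² / [n(n²−1)] = 1 − 6×80 / (8×63) = 1 − 480/504 ≈ 0.048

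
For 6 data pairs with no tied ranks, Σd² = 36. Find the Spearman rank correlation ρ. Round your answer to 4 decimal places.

ρ = 1 − 6Σd² / [n(n²−1)] = 1 − 6×36 / (6×35)
  = 1 − 216/210 = 1 − 1.02857 ≈ -0.0286

-0.0286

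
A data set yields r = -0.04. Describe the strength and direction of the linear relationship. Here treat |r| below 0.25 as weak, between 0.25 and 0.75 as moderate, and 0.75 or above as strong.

weak negative

r = -0.04 < 0 so the relationship is negative.
|r| = 0.04, which falls in the weak range.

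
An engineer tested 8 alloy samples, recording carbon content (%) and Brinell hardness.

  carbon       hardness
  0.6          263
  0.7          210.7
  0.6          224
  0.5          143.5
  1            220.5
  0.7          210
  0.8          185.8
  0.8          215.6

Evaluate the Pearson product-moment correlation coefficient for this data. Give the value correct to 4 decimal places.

n = 8, Σx = 5.7, Σy = 1673.1, Σx² = 4.23, Σy² = 358056.99, Σxy = 1200.06
nΣxy − ΣxΣy = 9600.48 − 9536.67 = 63.81
nΣx² − (Σx)² = 33.84 − 32.49 = 1.35; nΣy² − (Σy)² = 2864455.92 − 2799263.61 = 65192.31
r = 63.81 / √(1.35 × 65192.31) = 63.81 / 296.6642 ≈ 0.2151

0.2151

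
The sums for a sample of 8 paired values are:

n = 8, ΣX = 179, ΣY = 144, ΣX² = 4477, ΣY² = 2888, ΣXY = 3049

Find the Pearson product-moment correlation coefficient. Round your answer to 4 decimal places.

r = (nΣXY − ΣXΣY) / √[(nΣX² − (ΣX)²)(nΣY² − (ΣY)²)]
Numerator: 8×3049 − 179×144 = -1384
Denominator: √[(35816 − 32041)(23104 − 20736)] = √[3775 × 2368] = 2989.8495
r = -1384 / 2989.8495 ≈ -0.4629

-0.4629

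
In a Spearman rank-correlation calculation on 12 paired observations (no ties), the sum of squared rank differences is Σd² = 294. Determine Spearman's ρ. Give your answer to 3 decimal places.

-0.028

ρ = 1 − 6Σd² / [n(n²−1)] = 1 − 6×294 / (12×143)
  = 1 − 1764/1716 = 1 − 1.0280 ≈ -0.028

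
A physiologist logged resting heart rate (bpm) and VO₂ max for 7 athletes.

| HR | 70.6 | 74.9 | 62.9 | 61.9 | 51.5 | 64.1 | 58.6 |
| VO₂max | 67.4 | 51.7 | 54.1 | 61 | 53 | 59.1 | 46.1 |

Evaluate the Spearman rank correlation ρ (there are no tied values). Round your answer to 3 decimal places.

Rank HR: 6, 7, 4, 3, 1, 5, 2
Rank VO₂max: 7, 2, 4, 6, 3, 5, 1
d = rank(HR) − rank(VO₂max): -1, 5, 0, -3, -2, 0, 1; Σd² = 40
ρ = 1 − 6Σd² / [n(n²−1)] = 1 − 6×40 / (7×48) = 1 − 240/336 ≈ 0.286

0.286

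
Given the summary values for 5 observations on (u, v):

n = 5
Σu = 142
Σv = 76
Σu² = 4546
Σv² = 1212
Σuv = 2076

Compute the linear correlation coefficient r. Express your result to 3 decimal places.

-0.483

r = (nΣuv − ΣuΣv) / √[(nΣu² − (Σu)²)(nΣv² − (Σv)²)]
Numerator: 5×2076 − 142×76 = -412
Denominator: √[(22730 − 20164)(6060 − 5776)] = √[2566 × 284] = 853.6650
r = -412 / 853.6650 ≈ -0.483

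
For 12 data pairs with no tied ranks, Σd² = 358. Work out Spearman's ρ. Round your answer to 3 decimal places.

ρ = 1 − 6Σd² / [n(n²−1)] = 1 − 6×358 / (12×143)
  = 1 − 2148/1716 = 1 − 1.2517 ≈ -0.252

-0.252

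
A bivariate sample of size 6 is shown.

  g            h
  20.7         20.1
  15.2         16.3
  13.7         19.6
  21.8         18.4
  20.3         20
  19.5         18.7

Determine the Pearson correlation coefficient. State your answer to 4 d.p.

0.3416

n = 6, Σg = 111.2, Σh = 113.1, Σg² = 2114.8, Σh² = 2142.11, Σgh = 2104.12
nΣgh − ΣgΣh = 12624.72 − 12576.72 = 48
nΣg² − (Σg)² = 12688.8 − 12365.44 = 323.36; nΣh² − (Σh)² = 12852.66 − 12791.61 = 61.05
r = 48 / √(323.36 × 61.05) = 48 / 140.5031 ≈ 0.3416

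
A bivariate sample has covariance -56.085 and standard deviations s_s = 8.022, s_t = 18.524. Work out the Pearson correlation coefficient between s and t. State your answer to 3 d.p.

r = Cov(s,t) / (s_s · s_t) = -56.085 / (8.022 × 18.524)
  = -56.085 / 148.5995 ≈ -0.377

-0.377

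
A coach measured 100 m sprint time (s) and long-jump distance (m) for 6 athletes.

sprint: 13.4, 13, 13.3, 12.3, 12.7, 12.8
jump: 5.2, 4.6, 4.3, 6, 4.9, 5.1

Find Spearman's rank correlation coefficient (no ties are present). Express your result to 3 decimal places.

Rank sprint: 6, 4, 5, 1, 2, 3
Rank jump: 5, 2, 1, 6, 3, 4
d = rank(sprint) − rank(jump): 1, 2, 4, -5, -1, -1; Σd² = 48
ρ = 1 − 6Σd² / [n(n²−1)] = 1 − 6×48 / (6×35) = 1 − 288/210 ≈ -0.371

-0.371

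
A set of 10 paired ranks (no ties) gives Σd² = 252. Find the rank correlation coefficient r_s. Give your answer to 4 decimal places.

ρ = 1 − 6Σd² / [n(n²−1)] = 1 − 6×252 / (10×99)
  = 1 − 1512/990 = 1 − 1.52727 ≈ -0.5273

-0.5273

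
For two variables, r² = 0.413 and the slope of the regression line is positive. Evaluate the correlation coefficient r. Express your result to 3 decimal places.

0.643

|r| = √0.413 = 0.643
The association is positive, so r = 0.643.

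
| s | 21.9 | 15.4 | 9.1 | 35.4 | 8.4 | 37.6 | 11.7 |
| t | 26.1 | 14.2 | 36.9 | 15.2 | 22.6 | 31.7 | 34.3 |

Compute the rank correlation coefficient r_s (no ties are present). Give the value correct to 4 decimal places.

Rank s: 5, 4, 2, 6, 1, 7, 3
Rank t: 4, 1, 7, 2, 3, 5, 6
d = rank(s) − rank(t): 1, 3, -5, 4, -2, 2, -3; Σd² = 68
ρ = 1 − 6Σd² / [n(n²−1)] = 1 − 6×68 / (7×48) = 1 − 408/336 ≈ -0.2143

-0.2143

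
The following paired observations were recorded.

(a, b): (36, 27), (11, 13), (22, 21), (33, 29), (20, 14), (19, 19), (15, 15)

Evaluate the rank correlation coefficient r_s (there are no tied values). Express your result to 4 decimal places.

Rank a: 7, 1, 5, 6, 4, 3, 2
Rank b: 6, 1, 5, 7, 2, 4, 3
d = rank(a) − rank(b): 1, 0, 0, -1, 2, -1, -1; Σd² = 8
ρ = 1 − 6Σd² / [n(n²−1)] = 1 − 6×8 / (7×48) = 1 − 48/336 ≈ 0.8571

0.8571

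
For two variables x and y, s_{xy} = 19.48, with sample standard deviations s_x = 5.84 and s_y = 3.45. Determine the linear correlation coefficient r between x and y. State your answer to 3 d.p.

r = Cov(x,y) / (s_x · s_y) = 19.48 / (5.84 × 3.45)
  = 19.48 / 20.1480 ≈ 0.967

0.967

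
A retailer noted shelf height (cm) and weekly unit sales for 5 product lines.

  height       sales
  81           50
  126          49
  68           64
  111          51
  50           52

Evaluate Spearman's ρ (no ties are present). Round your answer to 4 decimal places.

Rank height: 3, 5, 2, 4, 1
Rank sales: 2, 1, 5, 3, 4
d = rank(height) − rank(sales): 1, 4, -3, 1, -3; Σd² = 36
ρ = 1 − 6Σd² / [n(n²−1)] = 1 − 6×36 / (5×24) = 1 − 216/120 ≈ -0.8000

-0.8000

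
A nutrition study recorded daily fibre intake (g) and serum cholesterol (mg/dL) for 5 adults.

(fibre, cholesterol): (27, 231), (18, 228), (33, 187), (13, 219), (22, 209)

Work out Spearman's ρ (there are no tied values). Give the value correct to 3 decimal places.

Rank fibre: 4, 2, 5, 1, 3
Rank cholesterol: 5, 4, 1, 3, 2
d = rank(fibre) − rank(cholesterol): -1, -2, 4, -2, 1; Σd² = 26
ρ = 1 − 6Σd² / [n(n²−1)] = 1 − 6×26 / (5×24) = 1 − 156/120 ≈ -0.300

-0.300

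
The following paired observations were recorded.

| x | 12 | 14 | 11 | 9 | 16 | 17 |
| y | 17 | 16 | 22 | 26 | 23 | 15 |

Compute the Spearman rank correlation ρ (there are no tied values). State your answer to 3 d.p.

-0.657

Rank x: 3, 4, 2, 1, 5, 6
Rank y: 3, 2, 4, 6, 5, 1
d = rank(x) − rank(y): 0, 2, -2, -5, 0, 5; Σd² = 58
ρ = 1 − 6Σd² / [n(n²−1)] = 1 − 6×58 / (6×35) = 1 − 348/210 ≈ -0.657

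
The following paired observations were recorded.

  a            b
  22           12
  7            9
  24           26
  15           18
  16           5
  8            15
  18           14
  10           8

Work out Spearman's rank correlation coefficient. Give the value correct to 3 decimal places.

0.333

Rank a: 7, 1, 8, 4, 5, 2, 6, 3
Rank b: 4, 3, 8, 7, 1, 6, 5, 2
d = rank(a) − rank(b): 3, -2, 0, -3, 4, -4, 1, 1; Σd² = 56
ρ = 1 − 6Σd² / [n(n²−1)] = 1 − 6×56 / (8×63) = 1 − 336/504 ≈ 0.333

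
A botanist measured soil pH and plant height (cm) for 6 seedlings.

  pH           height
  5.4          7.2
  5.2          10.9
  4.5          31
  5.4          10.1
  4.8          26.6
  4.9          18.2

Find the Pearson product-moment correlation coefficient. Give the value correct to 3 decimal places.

-0.971

n = 6, Σx = 30.2, Σy = 104, Σx² = 152.66, Σy² = 2272.46, Σxy = 506.46
nΣxy − ΣxΣy = 3038.76 − 3140.8 = -102.04
nΣx² − (Σx)² = 915.96 − 912.04 = 3.92; nΣy² − (Σy)² = 13634.76 − 10816 = 2818.76
r = -102.04 / √(3.92 × 2818.76) = -102.04 / 105.1168 ≈ -0.971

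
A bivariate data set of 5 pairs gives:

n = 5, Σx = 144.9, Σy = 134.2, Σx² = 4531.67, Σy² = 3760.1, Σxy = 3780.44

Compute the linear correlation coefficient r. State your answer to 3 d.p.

-0.474

r = (nΣxy − ΣxΣy) / √[(nΣx² − (Σx)²)(nΣy² − (Σy)²)]
Numerator: 5×3780.44 − 144.9×134.2 = -543.38
Denominator: √[(22658.35 − 20996.01)(18800.5 − 18009.64)] = √[1662.34 × 790.86] = 1146.5942
r = -543.38 / 1146.5942 ≈ -0.474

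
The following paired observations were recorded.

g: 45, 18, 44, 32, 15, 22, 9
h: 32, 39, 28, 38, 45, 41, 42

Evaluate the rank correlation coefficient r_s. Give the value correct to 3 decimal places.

Rank g: 7, 3, 6, 5, 2, 4, 1
Rank h: 2, 4, 1, 3, 7, 5, 6
d = rank(g) − rank(h): 5, -1, 5, 2, -5, -1, -5; Σd² = 106
ρ = 1 − 6Σd² / [n(n²−1)] = 1 − 6×106 / (7×48) = 1 − 636/336 ≈ -0.893

-0.893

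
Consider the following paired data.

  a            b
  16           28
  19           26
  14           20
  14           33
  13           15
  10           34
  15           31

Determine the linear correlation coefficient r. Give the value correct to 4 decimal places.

n = 7, Σa = 101, Σb = 187, Σa² = 1503, Σb² = 5291, Σab = 2684
nΣab − ΣaΣb = 18788 − 18887 = -99
nΣa² − (Σa)² = 10521 − 10201 = 320; nΣb² − (Σb)² = 37037 − 34969 = 2068
r = -99 / √(320 × 2068) = -99 / 813.4863 ≈ -0.1217

-0.1217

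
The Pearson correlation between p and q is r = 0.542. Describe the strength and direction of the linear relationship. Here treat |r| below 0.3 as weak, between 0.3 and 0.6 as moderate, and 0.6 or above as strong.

moderate positive

r = 0.542 > 0 so the relationship is positive.
|r| = 0.542, which falls in the moderate range.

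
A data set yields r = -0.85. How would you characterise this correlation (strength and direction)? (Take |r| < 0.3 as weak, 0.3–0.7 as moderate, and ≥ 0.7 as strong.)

strong negative

r = -0.85 < 0 so the relationship is negative.
|r| = 0.85, which falls in the strong range.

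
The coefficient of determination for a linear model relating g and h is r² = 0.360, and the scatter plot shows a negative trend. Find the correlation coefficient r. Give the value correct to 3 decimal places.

|r| = √0.360 = 0.600
The association is negative, so r = −0.600.

-0.600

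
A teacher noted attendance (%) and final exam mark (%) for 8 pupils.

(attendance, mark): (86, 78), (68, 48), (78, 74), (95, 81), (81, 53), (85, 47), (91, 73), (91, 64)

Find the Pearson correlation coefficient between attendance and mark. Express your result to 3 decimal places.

n = 8, Σx = 675, Σy = 518, Σx² = 57477, Σy² = 34868, Σxy = 44194
nΣxy − ΣxΣy = 353552 − 349650 = 3902
nΣx² − (Σx)² = 459816 − 455625 = 4191; nΣy² − (Σy)² = 278944 − 268324 = 10620
r = 3902 / √(4191 × 10620) = 3902 / 6671.4631 ≈ 0.585

0.585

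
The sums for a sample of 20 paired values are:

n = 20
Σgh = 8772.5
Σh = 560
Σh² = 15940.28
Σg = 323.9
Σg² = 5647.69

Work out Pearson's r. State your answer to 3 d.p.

r = (nΣgh − ΣgΣh) / √[(nΣg² − (Σg)²)(nΣh² − (Σh)²)]
Numerator: 20×8772.5 − 323.9×560 = -5934
Denominator: √[(112953.8 − 104911.21)(318805.6 − 313600)] = √[8042.59 × 5205.6] = 6470.4333
r = -5934 / 6470.4333 ≈ -0.917

-0.917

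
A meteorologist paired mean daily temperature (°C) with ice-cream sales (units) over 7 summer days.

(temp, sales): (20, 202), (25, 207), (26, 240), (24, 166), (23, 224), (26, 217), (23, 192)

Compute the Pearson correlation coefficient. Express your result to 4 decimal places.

0.3432

n = 7, Σx = 167, Σy = 1448, Σx² = 4011, Σy² = 302938, Σxy = 34649
nΣxy − ΣxΣy = 242543 − 241816 = 727
nΣx² − (Σx)² = 28077 − 27889 = 188; nΣy² − (Σy)² = 2120566 − 2096704 = 23862
r = 727 / √(188 × 23862) = 727 / 2118.0312 ≈ 0.3432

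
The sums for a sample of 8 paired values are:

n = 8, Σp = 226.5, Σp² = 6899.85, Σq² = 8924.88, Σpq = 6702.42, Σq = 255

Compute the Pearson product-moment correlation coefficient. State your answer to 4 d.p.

r = (nΣpq − ΣpΣq) / √[(nΣp² − (Σp)²)(nΣq² − (Σq)²)]
Numerator: 8×6702.42 − 226.5×255 = -4138.14
Denominator: √[(55198.8 − 51302.25)(71399.04 − 65025)] = √[3896.55 × 6374.04] = 4983.6498
r = -4138.14 / 4983.6498 ≈ -0.8303

-0.8303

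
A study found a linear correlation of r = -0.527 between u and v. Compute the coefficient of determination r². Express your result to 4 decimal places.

r² = (-0.527)² = 0.2777

0.2777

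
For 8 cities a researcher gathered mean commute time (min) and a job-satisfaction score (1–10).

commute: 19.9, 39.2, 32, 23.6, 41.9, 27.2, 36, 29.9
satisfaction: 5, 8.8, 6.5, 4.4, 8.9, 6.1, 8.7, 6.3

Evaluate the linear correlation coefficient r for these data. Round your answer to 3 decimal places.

n = 8, Σx = 249.7, Σy = 54.7, Σx² = 8199.07, Σy² = 395.85, Σxy = 1796.7
nΣxy − ΣxΣy = 14373.6 − 13658.59 = 715.01
nΣx² − (Σx)² = 65592.56 − 62350.09 = 3242.47; nΣy² − (Σy)² = 3166.8 − 2992.09 = 174.71
r = 715.01 / √(3242.47 × 174.71) = 715.01 / 752.6566 ≈ 0.950

0.950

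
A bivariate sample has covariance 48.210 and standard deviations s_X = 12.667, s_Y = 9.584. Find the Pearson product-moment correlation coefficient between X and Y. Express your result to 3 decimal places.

r = Cov(X,Y) / (s_X · s_Y) = 48.210 / (12.667 × 9.584)
  = 48.210 / 121.4005 ≈ 0.397

0.397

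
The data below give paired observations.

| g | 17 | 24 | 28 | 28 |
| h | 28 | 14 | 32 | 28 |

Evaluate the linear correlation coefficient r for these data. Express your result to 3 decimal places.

0.151

n = 4, Σg = 97, Σh = 102, Σg² = 2433, Σh² = 2788, Σgh = 2492
nΣgh − ΣgΣh = 9968 − 9894 = 74
nΣg² − (Σg)² = 9732 − 9409 = 323; nΣh² − (Σh)² = 11152 − 10404 = 748
r = 74 / √(323 × 748) = 74 / 491.5323 ≈ 0.151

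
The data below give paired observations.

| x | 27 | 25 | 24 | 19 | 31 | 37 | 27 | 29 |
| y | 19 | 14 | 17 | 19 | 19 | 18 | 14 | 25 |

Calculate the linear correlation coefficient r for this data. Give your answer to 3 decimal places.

0.160

n = 8, Σx = 219, Σy = 145, Σx² = 6191, Σy² = 2713, Σxy = 3990
nΣxy − ΣxΣy = 31920 − 31755 = 165
nΣx² − (Σx)² = 49528 − 47961 = 1567; nΣy² − (Σy)² = 21704 − 21025 = 679
r = 165 / √(1567 × 679) = 165 / 1031.5004 ≈ 0.160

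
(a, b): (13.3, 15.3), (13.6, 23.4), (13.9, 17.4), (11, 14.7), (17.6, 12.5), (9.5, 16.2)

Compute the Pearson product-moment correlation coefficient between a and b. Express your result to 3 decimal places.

-0.179

n = 6, Σa = 78.9, Σb = 99.5, Σa² = 1076.07, Σb² = 1719.19, Σab = 1299.19
nΣab − ΣaΣb = 7795.14 − 7850.55 = -55.41
nΣa² − (Σa)² = 6456.42 − 6225.21 = 231.21; nΣb² − (Σb)² = 10315.14 − 9900.25 = 414.89
r = -55.41 / √(231.21 × 414.89) = -55.41 / 309.7204 ≈ -0.179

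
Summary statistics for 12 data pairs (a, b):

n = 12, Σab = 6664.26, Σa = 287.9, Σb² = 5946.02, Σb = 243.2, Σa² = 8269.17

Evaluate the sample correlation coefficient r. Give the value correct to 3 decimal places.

r = (nΣab − ΣaΣb) / √[(nΣa² − (Σa)²)(nΣb² − (Σb)²)]
Numerator: 12×6664.26 − 287.9×243.2 = 9953.84
Denominator: √[(99230.04 − 82886.41)(71352.24 − 59146.24)] = √[16343.63 × 12206] = 14124.1052
r = 9953.84 / 14124.1052 ≈ 0.705

0.705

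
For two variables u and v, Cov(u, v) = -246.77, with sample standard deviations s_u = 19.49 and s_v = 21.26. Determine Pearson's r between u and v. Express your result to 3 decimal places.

-0.596

r = Cov(u,v) / (s_u · s_v) = -246.77 / (19.49 × 21.26)
  = -246.77 / 414.3574 ≈ -0.596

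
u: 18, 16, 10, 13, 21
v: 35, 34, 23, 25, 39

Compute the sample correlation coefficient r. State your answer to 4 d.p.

n = 5, Σu = 78, Σv = 156, Σu² = 1290, Σv² = 5056, Σuv = 2548
nΣuv − ΣuΣv = 12740 − 12168 = 572
nΣu² − (Σu)² = 6450 − 6084 = 366; nΣv² − (Σv)² = 25280 − 24336 = 944
r = 572 / √(366 × 944) = 572 / 587.7959 ≈ 0.9731

0.9731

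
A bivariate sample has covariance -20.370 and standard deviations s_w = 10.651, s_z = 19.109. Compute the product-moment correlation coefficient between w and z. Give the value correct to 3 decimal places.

r = Cov(w,z) / (s_w · s_z) = -20.370 / (10.651 × 19.109)
  = -20.370 / 203.5300 ≈ -0.100

-0.100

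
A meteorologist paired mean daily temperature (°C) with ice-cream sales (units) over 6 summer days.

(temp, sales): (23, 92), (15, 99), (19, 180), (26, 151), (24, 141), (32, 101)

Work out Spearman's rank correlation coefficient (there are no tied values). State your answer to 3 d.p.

Rank temp: 3, 1, 2, 5, 4, 6
Rank sales: 1, 2, 6, 5, 4, 3
d = rank(temp) − rank(sales): 2, -1, -4, 0, 0, 3; Σd² = 30
ρ = 1 − 6Σd² / [n(n²−1)] = 1 − 6×30 / (6×35) = 1 − 180/210 ≈ 0.143

0.143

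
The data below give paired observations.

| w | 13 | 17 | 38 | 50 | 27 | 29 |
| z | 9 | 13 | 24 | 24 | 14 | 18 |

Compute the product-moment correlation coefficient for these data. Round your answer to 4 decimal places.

n = 6, Σw = 174, Σz = 102, Σw² = 5972, Σz² = 1922, Σwz = 3350
nΣwz − ΣwΣz = 20100 − 17748 = 2352
nΣw² − (Σw)² = 35832 − 30276 = 5556; nΣz² − (Σz)² = 11532 − 10404 = 1128
r = 2352 / √(5556 × 1128) = 2352 / 2503.4312 ≈ 0.9395

0.9395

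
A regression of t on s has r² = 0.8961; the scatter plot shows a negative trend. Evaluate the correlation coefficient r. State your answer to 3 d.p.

|r| = √0.8961 = 0.947
The association is negative, so r = −0.947.

-0.947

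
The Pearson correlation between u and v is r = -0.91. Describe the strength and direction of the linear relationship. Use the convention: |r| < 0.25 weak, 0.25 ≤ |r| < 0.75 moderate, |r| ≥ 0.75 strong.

r = -0.91 < 0 so the relationship is negative.
|r| = 0.91, which falls in the strong range.

strong negative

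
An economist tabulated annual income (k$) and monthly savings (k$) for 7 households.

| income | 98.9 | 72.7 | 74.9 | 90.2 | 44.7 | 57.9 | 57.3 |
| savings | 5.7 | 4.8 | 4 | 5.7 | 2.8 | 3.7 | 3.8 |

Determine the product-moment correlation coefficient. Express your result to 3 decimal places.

n = 7, Σx = 496.6, Σy = 30.5, Σx² = 37446.34, Σy² = 139.99, Σxy = 2283.56
nΣxy − ΣxΣy = 15984.92 − 15146.3 = 838.62
nΣx² − (Σx)² = 262124.38 − 246611.56 = 15512.82; nΣy² − (Σy)² = 979.93 − 930.25 = 49.68
r = 838.62 / √(15512.82 × 49.68) = 838.62 / 877.8821 ≈ 0.955

0.955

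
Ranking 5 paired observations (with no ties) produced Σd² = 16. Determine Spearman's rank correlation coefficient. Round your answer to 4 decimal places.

0.2000

ρ = 1 − 6Σd² / [n(n²−1)] = 1 − 6×16 / (5×24)
  = 1 − 96/120 = 1 − 0.80000 ≈ 0.2000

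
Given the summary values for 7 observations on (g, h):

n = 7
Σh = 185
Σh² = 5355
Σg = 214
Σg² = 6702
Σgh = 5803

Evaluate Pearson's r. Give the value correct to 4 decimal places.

r = (nΣgh − ΣgΣh) / √[(nΣg² − (Σg)²)(nΣh² − (Σh)²)]
Numerator: 7×5803 − 214×185 = 1031
Denominator: √[(46914 − 45796)(37485 − 34225)] = √[1118 × 3260] = 1909.1045
r = 1031 / 1909.1045 ≈ 0.5400

0.5400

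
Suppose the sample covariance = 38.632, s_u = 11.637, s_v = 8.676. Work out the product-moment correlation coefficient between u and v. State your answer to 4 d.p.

0.3826

r = Cov(u,v) / (s_u · s_v) = 38.632 / (11.637 × 8.676)
  = 38.632 / 100.9626 ≈ 0.3826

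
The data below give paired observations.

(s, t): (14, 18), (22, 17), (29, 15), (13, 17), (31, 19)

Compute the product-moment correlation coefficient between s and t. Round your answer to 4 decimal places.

n = 5, Σs = 109, Σt = 86, Σs² = 2651, Σt² = 1488, Σst = 1871
nΣst − ΣsΣt = 9355 − 9374 = -19
nΣs² − (Σs)² = 13255 − 11881 = 1374; nΣt² − (Σt)² = 7440 − 7396 = 44
r = -19 / √(1374 × 44) = -19 / 245.8780 ≈ -0.0773

-0.0773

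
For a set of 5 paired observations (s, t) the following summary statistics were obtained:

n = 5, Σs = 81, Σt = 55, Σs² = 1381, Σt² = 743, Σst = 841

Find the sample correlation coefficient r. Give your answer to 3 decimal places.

r = (nΣst − ΣsΣt) / √[(nΣs² − (Σs)²)(nΣt² − (Σt)²)]
Numerator: 5×841 − 81×55 = -250
Denominator: √[(6905 − 6561)(3715 − 3025)] = √[344 × 690] = 487.1961
r = -250 / 487.1961 ≈ -0.513

-0.513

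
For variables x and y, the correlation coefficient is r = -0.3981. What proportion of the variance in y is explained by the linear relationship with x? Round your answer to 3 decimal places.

r² = (-0.3981)² = 0.158

0.158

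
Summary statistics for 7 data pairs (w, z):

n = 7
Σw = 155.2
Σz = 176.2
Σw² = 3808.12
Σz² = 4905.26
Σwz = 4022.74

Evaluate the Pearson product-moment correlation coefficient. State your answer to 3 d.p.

r = (nΣwz − ΣwΣz) / √[(nΣw² − (Σw)²)(nΣz² − (Σz)²)]
Numerator: 7×4022.74 − 155.2×176.2 = 812.94
Denominator: √[(26656.84 − 24087.04)(34336.82 − 31046.44)] = √[2569.8 × 3290.38] = 2907.8546
r = 812.94 / 2907.8546 ≈ 0.280

0.280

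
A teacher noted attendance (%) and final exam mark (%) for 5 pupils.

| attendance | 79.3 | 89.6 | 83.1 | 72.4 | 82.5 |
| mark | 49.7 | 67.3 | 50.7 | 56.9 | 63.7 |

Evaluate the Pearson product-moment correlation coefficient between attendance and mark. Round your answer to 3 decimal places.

n = 5, Σx = 406.9, Σy = 288.3, Σx² = 33270.27, Σy² = 16865.17, Σxy = 23559.27
nΣxy − ΣxΣy = 117796.35 − 117309.27 = 487.08
nΣx² − (Σx)² = 166351.35 − 165567.61 = 783.74; nΣy² − (Σy)² = 84325.85 − 83116.89 = 1208.96
r = 487.08 / √(783.74 × 1208.96) = 487.08 / 973.4014 ≈ 0.500

0.500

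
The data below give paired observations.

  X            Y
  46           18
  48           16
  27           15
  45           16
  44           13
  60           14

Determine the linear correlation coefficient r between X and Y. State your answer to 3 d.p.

n = 6, ΣX = 270, ΣY = 92, ΣX² = 12710, ΣY² = 1426, ΣXY = 4133
nΣXY − ΣXΣY = 24798 − 24840 = -42
nΣX² − (ΣX)² = 76260 − 72900 = 3360; nΣY² − (ΣY)² = 8556 − 8464 = 92
r = -42 / √(3360 × 92) = -42 / 555.9856 ≈ -0.076

-0.076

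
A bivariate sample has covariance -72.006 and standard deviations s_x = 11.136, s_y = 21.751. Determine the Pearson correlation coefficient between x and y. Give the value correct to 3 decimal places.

-0.297

r = Cov(x,y) / (s_x · s_y) = -72.006 / (11.136 × 21.751)
  = -72.006 / 242.2191 ≈ -0.297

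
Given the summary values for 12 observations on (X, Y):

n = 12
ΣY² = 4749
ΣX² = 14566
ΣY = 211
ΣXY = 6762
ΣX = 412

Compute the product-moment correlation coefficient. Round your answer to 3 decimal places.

r = (nΣXY − ΣXΣY) / √[(nΣX² − (ΣX)²)(nΣY² − (ΣY)²)]
Numerator: 12×6762 − 412×211 = -5788
Denominator: √[(174792 − 169744)(56988 − 44521)] = √[5048 × 12467] = 7933.0584
r = -5788 / 7933.0584 ≈ -0.730

-0.730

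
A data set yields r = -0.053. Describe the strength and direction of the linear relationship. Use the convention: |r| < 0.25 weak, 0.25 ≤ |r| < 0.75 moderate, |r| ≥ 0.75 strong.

r = -0.053 < 0 so the relationship is negative.
|r| = 0.053, which falls in the weak range.

weak negative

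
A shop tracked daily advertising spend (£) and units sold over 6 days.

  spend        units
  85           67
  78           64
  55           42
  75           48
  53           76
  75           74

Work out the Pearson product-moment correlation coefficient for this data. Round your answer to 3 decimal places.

0.158

n = 6, Σx = 421, Σy = 371, Σx² = 30393, Σy² = 23905, Σxy = 26175
nΣxy − ΣxΣy = 157050 − 156191 = 859
nΣx² − (Σx)² = 182358 − 177241 = 5117; nΣy² − (Σy)² = 143430 − 137641 = 5789
r = 859 / √(5117 × 5789) = 859 / 5442.6384 ≈ 0.158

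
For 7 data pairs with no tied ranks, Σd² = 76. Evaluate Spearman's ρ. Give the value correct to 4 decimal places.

ρ = 1 − 6Σd² / [n(n²−1)] = 1 − 6×76 / (7×48)
  = 1 − 456/336 = 1 − 1.35714 ≈ -0.3571

-0.3571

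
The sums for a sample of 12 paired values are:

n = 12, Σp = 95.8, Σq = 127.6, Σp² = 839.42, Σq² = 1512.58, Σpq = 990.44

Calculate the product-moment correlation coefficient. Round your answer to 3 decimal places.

r = (nΣpq − ΣpΣq) / √[(nΣp² − (Σp)²)(nΣq² − (Σq)²)]
Numerator: 12×990.44 − 95.8×127.6 = -338.8
Denominator: √[(10073.04 − 9177.64)(18150.96 − 16281.76)] = √[895.4 × 1869.2] = 1293.7085
r = -338.8 / 1293.7085 ≈ -0.262

-0.262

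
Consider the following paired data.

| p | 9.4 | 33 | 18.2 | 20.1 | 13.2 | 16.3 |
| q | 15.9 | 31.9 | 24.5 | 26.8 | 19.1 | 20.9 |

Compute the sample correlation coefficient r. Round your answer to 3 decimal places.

0.963

n = 6, Σp = 110.2, Σq = 139.1, Σp² = 2352.54, Σq² = 3390.53, Σpq = 2779.53
nΣpq − ΣpΣq = 16677.18 − 15328.82 = 1348.36
nΣp² − (Σp)² = 14115.24 − 12144.04 = 1971.2; nΣq² − (Σq)² = 20343.18 − 19348.81 = 994.37
r = 1348.36 / √(1971.2 × 994.37) = 1348.36 / 1400.0365 ≈ 0.963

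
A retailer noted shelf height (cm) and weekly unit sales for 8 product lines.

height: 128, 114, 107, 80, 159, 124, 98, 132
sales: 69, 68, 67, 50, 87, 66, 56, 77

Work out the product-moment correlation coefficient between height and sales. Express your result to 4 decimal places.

0.9615

n = 8, Σx = 942, Σy = 540, Σx² = 114914, Σy² = 37364, Σxy = 65422
nΣxy − ΣxΣy = 523376 − 508680 = 14696
nΣx² − (Σx)² = 919312 − 887364 = 31948; nΣy² − (Σy)² = 298912 − 291600 = 7312
r = 14696 / √(31948 × 7312) = 14696 / 15284.1021 ≈ 0.9615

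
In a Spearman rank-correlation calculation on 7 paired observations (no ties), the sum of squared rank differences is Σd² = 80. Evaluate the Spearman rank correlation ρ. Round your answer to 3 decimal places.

-0.429

ρ = 1 − 6Σd² / [n(n²−1)] = 1 − 6×80 / (7×48)
  = 1 − 480/336 = 1 − 1.4286 ≈ -0.429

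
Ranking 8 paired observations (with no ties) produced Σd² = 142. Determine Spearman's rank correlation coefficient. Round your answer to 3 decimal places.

ρ = 1 − 6Σd² / [n(n²−1)] = 1 − 6×142 / (8×63)
  = 1 − 852/504 = 1 − 1.6905 ≈ -0.690

-0.690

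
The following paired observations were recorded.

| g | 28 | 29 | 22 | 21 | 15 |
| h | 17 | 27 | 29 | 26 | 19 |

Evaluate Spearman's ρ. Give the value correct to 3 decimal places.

0.200

Rank g: 4, 5, 3, 2, 1
Rank h: 1, 4, 5, 3, 2
d = rank(g) − rank(h): 3, 1, -2, -1, -1; Σd² = 16
ρ = 1 − 6Σd² / [n(n²−1)] = 1 − 6×16 / (5×24) = 1 − 96/120 ≈ 0.200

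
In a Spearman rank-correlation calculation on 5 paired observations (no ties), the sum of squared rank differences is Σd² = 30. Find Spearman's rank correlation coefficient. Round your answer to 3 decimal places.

ρ = 1 − 6Σd² / [n(n²−1)] = 1 − 6×30 / (5×24)
  = 1 − 180/120 = 1 − 1.5000 ≈ -0.500

-0.500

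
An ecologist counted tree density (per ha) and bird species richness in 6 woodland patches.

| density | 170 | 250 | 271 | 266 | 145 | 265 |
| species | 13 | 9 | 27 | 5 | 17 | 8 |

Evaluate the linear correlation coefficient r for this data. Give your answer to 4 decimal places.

-0.1389

n = 6, Σx = 1367, Σy = 79, Σx² = 326847, Σy² = 1357, Σxy = 17692
nΣxy − ΣxΣy = 106152 − 107993 = -1841
nΣx² − (Σx)² = 1961082 − 1868689 = 92393; nΣy² − (Σy)² = 8142 − 6241 = 1901
r = -1841 / √(92393 × 1901) = -1841 / 13252.8900 ≈ -0.1389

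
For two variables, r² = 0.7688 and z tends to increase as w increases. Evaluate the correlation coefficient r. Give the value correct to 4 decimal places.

|r| = √0.7688 = 0.8768
The association is positive, so r = 0.8768.

0.8768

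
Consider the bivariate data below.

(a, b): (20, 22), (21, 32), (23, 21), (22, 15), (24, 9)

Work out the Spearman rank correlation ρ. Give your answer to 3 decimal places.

-0.800

Rank a: 1, 2, 4, 3, 5
Rank b: 4, 5, 3, 2, 1
d = rank(a) − rank(b): -3, -3, 1, 1, 4; Σd² = 36
ρ = 1 − 6Σd² / [n(n²−1)] = 1 − 6×36 / (5×24) = 1 − 216/120 ≈ -0.800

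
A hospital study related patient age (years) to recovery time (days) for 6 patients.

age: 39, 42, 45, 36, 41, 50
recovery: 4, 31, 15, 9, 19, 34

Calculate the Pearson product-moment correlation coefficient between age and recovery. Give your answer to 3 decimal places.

0.735

n = 6, Σx = 253, Σy = 112, Σx² = 10787, Σy² = 2800, Σxy = 4936
nΣxy − ΣxΣy = 29616 − 28336 = 1280
nΣx² − (Σx)² = 64722 − 64009 = 713; nΣy² − (Σy)² = 16800 − 12544 = 4256
r = 1280 / √(713 × 4256) = 1280 / 1741.9897 ≈ 0.735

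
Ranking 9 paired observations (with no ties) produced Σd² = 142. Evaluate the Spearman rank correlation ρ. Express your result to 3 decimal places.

-0.183

ρ = 1 − 6Σd² / [n(n²−1)] = 1 − 6×142 / (9×80)
  = 1 − 852/720 = 1 − 1.1833 ≈ -0.183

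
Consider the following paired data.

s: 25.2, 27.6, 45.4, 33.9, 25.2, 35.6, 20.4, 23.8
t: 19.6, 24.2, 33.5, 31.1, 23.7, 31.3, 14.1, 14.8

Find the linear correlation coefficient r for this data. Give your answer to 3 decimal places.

n = 8, Σs = 237.1, Σt = 192.3, Σs² = 7492.17, Σt² = 5018.49, Σst = 6088.43
nΣst − ΣsΣt = 48707.44 − 45594.33 = 3113.11
nΣs² − (Σs)² = 59937.36 − 56216.41 = 3720.95; nΣt² − (Σt)² = 40147.92 − 36979.29 = 3168.63
r = 3113.11 / √(3720.95 × 3168.63) = 3113.11 / 3433.7026 ≈ 0.907

0.907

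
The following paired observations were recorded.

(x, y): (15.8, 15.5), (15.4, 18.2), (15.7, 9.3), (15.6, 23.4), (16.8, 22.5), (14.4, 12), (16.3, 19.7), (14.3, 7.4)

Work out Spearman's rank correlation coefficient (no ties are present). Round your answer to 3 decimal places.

0.571

Rank x: 6, 3, 5, 4, 8, 2, 7, 1
Rank y: 4, 5, 2, 8, 7, 3, 6, 1
d = rank(x) − rank(y): 2, -2, 3, -4, 1, -1, 1, 0; Σd² = 36
ρ = 1 − 6Σd² / [n(n²−1)] = 1 − 6×36 / (8×63) = 1 − 216/504 ≈ 0.571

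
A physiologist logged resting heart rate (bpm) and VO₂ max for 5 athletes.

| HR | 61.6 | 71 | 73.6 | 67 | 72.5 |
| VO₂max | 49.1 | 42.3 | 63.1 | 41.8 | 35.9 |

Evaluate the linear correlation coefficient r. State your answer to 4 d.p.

n = 5, Σx = 345.7, Σy = 232.2, Σx² = 23997.77, Σy² = 11217.76, Σxy = 16075.37
nΣxy − ΣxΣy = 80376.85 − 80271.54 = 105.31
nΣx² − (Σx)² = 119988.85 − 119508.49 = 480.36; nΣy² − (Σy)² = 56088.8 − 53916.84 = 2171.96
r = 105.31 / √(480.36 × 2171.96) = 105.31 / 1021.4317 ≈ 0.1031

0.1031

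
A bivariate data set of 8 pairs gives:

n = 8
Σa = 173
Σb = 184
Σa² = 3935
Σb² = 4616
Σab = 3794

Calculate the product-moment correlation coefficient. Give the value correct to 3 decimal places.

r = (nΣab − ΣaΣb) / √[(nΣa² − (Σa)²)(nΣb² − (Σb)²)]
Numerator: 8×3794 − 173×184 = -1480
Denominator: √[(31480 − 29929)(36928 − 33856)] = √[1551 × 3072] = 2182.8129
r = -1480 / 2182.8129 ≈ -0.678

-0.678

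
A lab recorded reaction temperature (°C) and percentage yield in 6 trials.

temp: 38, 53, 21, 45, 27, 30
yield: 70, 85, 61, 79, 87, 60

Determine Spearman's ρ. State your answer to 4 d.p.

Rank temp: 4, 6, 1, 5, 2, 3
Rank yield: 3, 5, 2, 4, 6, 1
d = rank(temp) − rank(yield): 1, 1, -1, 1, -4, 2; Σd² = 24
ρ = 1 − 6Σd² / [n(n²−1)] = 1 − 6×24 / (6×35) = 1 − 144/210 ≈ 0.3143

0.3143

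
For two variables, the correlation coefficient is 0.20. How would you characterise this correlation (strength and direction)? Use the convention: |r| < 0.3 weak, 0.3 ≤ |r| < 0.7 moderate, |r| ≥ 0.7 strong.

r = 0.20 > 0 so the relationship is positive.
|r| = 0.20, which falls in the weak range.

weak positive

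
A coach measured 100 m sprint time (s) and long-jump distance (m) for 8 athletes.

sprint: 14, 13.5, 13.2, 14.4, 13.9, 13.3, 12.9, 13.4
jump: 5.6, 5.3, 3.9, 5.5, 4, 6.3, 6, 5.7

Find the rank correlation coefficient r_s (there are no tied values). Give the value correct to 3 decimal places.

Rank sprint: 7, 5, 2, 8, 6, 3, 1, 4
Rank jump: 5, 3, 1, 4, 2, 8, 7, 6
d = rank(sprint) − rank(jump): 2, 2, 1, 4, 4, -5, -6, -2; Σd² = 106
ρ = 1 − 6Σd² / [n(n²−1)] = 1 − 6×106 / (8×63) = 1 − 636/504 ≈ -0.262

-0.262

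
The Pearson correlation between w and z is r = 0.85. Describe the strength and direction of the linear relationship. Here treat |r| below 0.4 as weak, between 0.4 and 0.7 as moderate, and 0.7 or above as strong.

strong positive

r = 0.85 > 0 so the relationship is positive.
|r| = 0.85, which falls in the strong range.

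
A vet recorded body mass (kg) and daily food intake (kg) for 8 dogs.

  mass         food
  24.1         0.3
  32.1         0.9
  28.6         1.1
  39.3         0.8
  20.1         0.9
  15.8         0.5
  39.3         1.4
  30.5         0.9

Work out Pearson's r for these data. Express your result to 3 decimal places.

n = 8, Σx = 229.8, Σy = 6.8, Σx² = 7102.06, Σy² = 6.58, Σxy = 207.48
nΣxy − ΣxΣy = 1659.84 − 1562.64 = 97.2
nΣx² − (Σx)² = 56816.48 − 52808.04 = 4008.44; nΣy² − (Σy)² = 52.64 − 46.24 = 6.4
r = 97.2 / √(4008.44 × 6.4) = 97.2 / 160.1687 ≈ 0.607

0.607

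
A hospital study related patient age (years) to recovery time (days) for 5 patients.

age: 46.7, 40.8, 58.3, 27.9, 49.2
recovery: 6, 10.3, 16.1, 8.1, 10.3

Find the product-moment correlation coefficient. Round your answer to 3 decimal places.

n = 5, Σx = 222.9, Σy = 50.8, Σx² = 10443.47, Σy² = 573, Σxy = 2371.82
nΣxy − ΣxΣy = 11859.1 − 11323.32 = 535.78
nΣx² − (Σx)² = 52217.35 − 49684.41 = 2532.94; nΣy² − (Σy)² = 2865 − 2580.64 = 284.36
r = 535.78 / √(2532.94 × 284.36) = 535.78 / 848.6853 ≈ 0.631

0.631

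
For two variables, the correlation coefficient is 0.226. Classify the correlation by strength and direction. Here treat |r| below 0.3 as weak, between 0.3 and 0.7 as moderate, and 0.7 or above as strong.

weak positive

r = 0.226 > 0 so the relationship is positive.
|r| = 0.226, which falls in the weak range.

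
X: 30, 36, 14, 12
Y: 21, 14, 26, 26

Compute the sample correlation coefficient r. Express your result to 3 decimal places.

-0.948

n = 4, ΣX = 92, ΣY = 87, ΣX² = 2536, ΣY² = 1989, ΣXY = 1810
nΣXY − ΣXΣY = 7240 − 8004 = -764
nΣX² − (ΣX)² = 10144 − 8464 = 1680; nΣY² − (ΣY)² = 7956 − 7569 = 387
r = -764 / √(1680 × 387) = -764 / 806.3250 ≈ -0.948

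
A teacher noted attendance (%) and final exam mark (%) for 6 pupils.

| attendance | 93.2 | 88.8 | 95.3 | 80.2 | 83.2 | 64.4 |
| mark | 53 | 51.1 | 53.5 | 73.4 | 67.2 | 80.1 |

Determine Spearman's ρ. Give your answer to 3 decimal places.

-0.771

Rank attendance: 5, 4, 6, 2, 3, 1
Rank mark: 2, 1, 3, 5, 4, 6
d = rank(attendance) − rank(mark): 3, 3, 3, -3, -1, -5; Σd² = 62
ρ = 1 − 6Σd² / [n(n²−1)] = 1 − 6×62 / (6×35) = 1 − 372/210 ≈ -0.771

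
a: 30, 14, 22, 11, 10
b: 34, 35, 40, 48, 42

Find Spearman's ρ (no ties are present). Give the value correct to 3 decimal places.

-0.800

Rank a: 5, 3, 4, 2, 1
Rank b: 1, 2, 3, 5, 4
d = rank(a) − rank(b): 4, 1, 1, -3, -3; Σd² = 36
ρ = 1 − 6Σd² / [n(n²−1)] = 1 − 6×36 / (5×24) = 1 − 216/120 ≈ -0.800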